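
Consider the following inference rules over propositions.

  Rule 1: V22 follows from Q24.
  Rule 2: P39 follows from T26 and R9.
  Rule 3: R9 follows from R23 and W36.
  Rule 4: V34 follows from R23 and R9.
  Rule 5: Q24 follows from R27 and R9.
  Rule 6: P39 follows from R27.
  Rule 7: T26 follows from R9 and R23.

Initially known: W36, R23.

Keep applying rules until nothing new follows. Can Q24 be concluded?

Q24 would need R27 and R9 (Rule 5), but R27 is never established.

No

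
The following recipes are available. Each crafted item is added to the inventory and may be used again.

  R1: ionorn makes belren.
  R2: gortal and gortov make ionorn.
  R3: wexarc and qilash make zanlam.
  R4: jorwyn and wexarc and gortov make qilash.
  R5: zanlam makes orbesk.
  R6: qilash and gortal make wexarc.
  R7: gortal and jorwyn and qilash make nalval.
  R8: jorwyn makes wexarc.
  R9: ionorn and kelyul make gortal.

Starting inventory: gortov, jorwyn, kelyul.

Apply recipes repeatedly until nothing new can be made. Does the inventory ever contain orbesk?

Yes

jorwyn → wexarc (R8).
Using R4, jorwyn, wexarc, and gortov make qilash.
Using R3, wexarc and qilash make zanlam.
zanlam → orbesk (R5).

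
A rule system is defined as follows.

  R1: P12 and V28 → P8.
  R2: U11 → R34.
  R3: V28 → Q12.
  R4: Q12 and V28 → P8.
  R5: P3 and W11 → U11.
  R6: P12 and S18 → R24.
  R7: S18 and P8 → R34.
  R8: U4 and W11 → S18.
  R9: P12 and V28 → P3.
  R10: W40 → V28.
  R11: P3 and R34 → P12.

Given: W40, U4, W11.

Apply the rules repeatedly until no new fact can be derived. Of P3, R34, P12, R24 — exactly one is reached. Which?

W40 holds, so V28 follows (R10).
From U4 and W11, R8 gives S18.
V28 holds, so Q12 follows (R3).
From Q12 and V28, R4 gives P8.
From S18 and P8, R7 gives R34.
P12 would need P3 and R34 (R11), but P3 is never established. R24 would need P12 and S18 (R6), but P12 is never established. P3 would need P12 and V28 (R9), but P12 is never established.

R34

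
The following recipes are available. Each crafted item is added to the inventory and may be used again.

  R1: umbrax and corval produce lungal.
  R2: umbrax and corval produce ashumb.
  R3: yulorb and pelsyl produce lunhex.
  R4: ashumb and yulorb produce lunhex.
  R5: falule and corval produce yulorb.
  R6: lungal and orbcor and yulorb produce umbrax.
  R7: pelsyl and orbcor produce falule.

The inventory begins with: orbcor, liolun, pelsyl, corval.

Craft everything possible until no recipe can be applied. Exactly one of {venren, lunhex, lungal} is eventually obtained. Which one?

lunhex

Using R7, pelsyl and orbcor make falule.
falule and corval → yulorb (R5).
Using R3, yulorb and pelsyl make lunhex.
lungal would need umbrax and corval (R1), but umbrax is never obtained. No rule produces venren, and it is not given.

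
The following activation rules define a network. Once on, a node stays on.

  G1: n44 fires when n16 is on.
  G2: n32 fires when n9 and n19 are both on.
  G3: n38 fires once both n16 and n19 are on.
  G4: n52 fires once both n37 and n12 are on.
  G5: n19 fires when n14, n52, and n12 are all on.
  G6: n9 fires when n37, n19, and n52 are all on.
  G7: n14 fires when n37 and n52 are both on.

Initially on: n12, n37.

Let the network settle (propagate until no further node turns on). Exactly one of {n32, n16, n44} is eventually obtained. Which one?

n32

n37 and n12 are on, so n52 fires (G4).
n37 and n52 are on, so n14 fires (G7).
n14, n52, and n12 are on, so n19 fires (G5).
n37, n19, and n52 are on, so n9 fires (G6).
n9 and n19 are on, so n32 fires (G2).
No rule produces n16, and it is not given. n44 would need n16 (G1), but n16 never turns on.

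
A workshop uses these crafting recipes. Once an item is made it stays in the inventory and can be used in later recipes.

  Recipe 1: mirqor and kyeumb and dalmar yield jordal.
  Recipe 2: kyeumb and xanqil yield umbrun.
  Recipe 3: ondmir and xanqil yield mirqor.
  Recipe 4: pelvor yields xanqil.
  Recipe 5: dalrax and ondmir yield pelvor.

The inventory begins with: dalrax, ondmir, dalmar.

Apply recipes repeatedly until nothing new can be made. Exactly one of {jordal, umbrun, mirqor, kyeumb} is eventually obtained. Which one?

dalrax and ondmir → pelvor (Recipe 5).
Using Recipe 4, pelvor makes xanqil.
Using Recipe 3, ondmir and xanqil make mirqor.
umbrun would need kyeumb and xanqil (Recipe 2), but kyeumb is never obtained. jordal would need mirqor, kyeumb, and dalmar (Recipe 1), but kyeumb is never obtained. No rule produces kyeumb, and it is not given.

mirqor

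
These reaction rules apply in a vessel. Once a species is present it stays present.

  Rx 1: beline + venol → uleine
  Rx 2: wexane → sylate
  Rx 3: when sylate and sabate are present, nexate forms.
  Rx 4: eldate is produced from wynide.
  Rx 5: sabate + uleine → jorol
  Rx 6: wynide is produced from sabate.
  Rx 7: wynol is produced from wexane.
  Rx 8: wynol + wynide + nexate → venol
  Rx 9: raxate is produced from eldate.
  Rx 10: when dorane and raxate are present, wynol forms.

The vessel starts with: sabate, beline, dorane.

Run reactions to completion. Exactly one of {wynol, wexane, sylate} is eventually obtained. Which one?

wynol

sabate present → wynide forms (Rx 6).
wynide present → eldate forms (Rx 4).
eldate present → raxate forms (Rx 9).
dorane and raxate present → wynol forms (Rx 10).
No rule produces wexane, and it is not given. sylate would need wexane (Rx 2), but wexane never forms.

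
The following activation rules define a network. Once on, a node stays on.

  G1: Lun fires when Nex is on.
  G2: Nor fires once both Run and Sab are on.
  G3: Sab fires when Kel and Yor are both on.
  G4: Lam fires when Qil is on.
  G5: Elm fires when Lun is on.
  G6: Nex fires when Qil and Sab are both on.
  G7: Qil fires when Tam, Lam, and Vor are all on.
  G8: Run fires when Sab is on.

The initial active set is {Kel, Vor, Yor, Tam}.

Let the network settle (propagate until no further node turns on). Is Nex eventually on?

No

Nex would need Qil and Sab (G6), but Qil never turns on.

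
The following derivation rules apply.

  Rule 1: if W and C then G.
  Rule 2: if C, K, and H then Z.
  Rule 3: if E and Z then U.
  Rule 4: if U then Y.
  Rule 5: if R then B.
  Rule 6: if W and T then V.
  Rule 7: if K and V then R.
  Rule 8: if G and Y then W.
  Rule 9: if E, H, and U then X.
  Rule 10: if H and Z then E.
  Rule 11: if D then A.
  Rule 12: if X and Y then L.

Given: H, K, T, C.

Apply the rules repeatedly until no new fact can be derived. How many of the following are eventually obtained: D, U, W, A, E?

C, K, and H hold, so Z follows (Rule 2).
From H and Z, Rule 10 gives E.
From E and Z, Rule 3 gives U.
No rule produces D, and it is not given.
U: reached.
W would need G and Y (Rule 8), but G is never established.
A would need D (Rule 11), but D is never established.
E: reached.
Reached: U and E — 2 of the 5.

2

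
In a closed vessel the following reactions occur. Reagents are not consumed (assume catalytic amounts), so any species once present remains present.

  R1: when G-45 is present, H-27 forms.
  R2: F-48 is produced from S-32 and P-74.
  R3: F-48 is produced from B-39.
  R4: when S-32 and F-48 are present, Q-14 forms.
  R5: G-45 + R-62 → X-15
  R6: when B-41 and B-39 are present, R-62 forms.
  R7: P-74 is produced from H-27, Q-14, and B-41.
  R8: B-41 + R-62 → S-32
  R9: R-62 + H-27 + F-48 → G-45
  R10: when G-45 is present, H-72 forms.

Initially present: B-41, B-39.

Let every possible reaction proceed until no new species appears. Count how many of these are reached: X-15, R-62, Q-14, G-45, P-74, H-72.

2

B-41 and B-39 present → R-62 forms (R6).
B-39 present → F-48 forms (R3).
B-41 and R-62 present → S-32 forms (R8).
S-32 and F-48 present → Q-14 forms (R4).
X-15 would need G-45 and R-62 (R5), but G-45 never forms.
R-62: reached.
Q-14: reached.
G-45 would need R-62, H-27, and F-48 (R9), but H-27 never forms.
P-74 would need H-27, Q-14, and B-41 (R7), but H-27 never forms.
H-72 would need G-45 (R10), but G-45 never forms.
Reached: R-62 and Q-14 — 2 of the 6.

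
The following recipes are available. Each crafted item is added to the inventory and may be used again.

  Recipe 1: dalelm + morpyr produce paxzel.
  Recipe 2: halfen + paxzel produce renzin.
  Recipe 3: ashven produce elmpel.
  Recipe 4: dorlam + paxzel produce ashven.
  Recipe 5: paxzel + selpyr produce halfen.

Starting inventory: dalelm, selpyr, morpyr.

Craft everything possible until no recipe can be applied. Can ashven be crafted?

No

ashven would need dorlam and paxzel (Recipe 4), but dorlam is never obtained.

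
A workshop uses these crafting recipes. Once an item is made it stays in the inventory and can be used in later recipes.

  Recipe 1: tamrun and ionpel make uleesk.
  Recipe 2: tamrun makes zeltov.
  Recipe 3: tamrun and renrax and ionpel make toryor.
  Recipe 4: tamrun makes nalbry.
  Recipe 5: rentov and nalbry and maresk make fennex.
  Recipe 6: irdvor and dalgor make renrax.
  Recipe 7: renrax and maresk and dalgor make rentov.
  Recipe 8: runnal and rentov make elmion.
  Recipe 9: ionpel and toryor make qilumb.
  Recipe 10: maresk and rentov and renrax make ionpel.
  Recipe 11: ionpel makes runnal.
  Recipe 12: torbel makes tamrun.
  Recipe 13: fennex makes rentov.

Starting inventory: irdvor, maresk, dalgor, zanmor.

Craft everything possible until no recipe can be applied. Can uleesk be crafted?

No

uleesk would need tamrun and ionpel (Recipe 1), but tamrun is never obtained.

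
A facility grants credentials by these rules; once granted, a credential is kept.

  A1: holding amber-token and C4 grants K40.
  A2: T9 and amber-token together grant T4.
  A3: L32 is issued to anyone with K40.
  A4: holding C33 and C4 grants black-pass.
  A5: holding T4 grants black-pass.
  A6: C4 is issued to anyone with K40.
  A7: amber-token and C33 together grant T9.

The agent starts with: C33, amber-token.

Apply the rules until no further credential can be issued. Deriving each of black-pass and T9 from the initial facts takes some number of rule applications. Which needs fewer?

T9: Holding amber-token and C33 grants T9 (A7). [1 rule application]
black-pass: Holding amber-token and C33 grants T9 (A7). Holding T9 and amber-token grants T4 (A2). Holding T4 grants black-pass (A5). [3 rule applications]
T9 needs fewer.

T9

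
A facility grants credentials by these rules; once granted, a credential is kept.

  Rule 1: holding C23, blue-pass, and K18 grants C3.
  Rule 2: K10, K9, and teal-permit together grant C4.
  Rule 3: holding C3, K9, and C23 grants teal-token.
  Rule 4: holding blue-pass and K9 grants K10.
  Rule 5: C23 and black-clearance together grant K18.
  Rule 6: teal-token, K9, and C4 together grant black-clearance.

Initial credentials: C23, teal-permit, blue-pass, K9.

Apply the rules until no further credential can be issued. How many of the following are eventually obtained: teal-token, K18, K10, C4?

Holding blue-pass and K9 grants K10 (Rule 4).
Holding K10, K9, and teal-permit grants C4 (Rule 2).
teal-token would need C3, K9, and C23 (Rule 3), but C3 is never granted.
K18 would need C23 and black-clearance (Rule 5), but black-clearance is never granted.
K10: reached.
C4: reached.
Reached: K10 and C4 — 2 of the 4.

2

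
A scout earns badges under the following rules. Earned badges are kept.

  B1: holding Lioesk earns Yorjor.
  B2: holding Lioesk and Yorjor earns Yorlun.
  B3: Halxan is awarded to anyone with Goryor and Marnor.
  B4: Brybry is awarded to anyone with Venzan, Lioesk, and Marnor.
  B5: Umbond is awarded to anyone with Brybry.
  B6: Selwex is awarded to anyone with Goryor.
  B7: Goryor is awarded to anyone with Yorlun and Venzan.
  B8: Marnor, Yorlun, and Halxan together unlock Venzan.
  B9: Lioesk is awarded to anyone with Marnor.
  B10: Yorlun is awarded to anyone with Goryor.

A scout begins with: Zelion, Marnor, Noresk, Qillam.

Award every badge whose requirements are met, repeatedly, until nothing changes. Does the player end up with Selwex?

No

Selwex would need Goryor (B6), but Goryor is never earned.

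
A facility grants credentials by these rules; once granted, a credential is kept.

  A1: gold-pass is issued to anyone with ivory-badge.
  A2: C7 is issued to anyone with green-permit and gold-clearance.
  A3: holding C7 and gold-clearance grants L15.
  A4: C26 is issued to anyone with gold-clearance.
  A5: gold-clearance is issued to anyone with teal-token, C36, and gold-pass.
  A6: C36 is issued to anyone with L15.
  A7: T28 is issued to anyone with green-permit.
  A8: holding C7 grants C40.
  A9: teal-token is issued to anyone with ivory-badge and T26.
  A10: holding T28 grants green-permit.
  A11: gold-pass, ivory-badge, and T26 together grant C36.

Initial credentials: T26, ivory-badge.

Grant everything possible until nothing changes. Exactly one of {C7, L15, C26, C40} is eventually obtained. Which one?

Holding ivory-badge and T26 grants teal-token (A9).
Holding ivory-badge grants gold-pass (A1).
Holding gold-pass, ivory-badge, and T26 grants C36 (A11).
Holding teal-token, C36, and gold-pass grants gold-clearance (A5).
Holding gold-clearance grants C26 (A4).
L15 would need C7 and gold-clearance (A3), but C7 is never granted. C7 would need green-permit and gold-clearance (A2), but green-permit is never granted. C40 would need C7 (A8), but C7 is never granted.

C26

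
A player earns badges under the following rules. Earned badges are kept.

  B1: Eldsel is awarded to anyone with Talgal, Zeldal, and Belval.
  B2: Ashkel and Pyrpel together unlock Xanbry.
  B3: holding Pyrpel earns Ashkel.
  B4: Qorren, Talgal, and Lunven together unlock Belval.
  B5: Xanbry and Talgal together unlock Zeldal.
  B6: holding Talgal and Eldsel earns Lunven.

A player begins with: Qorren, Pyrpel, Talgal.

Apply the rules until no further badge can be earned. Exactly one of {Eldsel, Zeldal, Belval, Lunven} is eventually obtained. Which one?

Zeldal

With Pyrpel, Ashkel is earned (B3).
With Ashkel and Pyrpel, Xanbry is earned (B2).
With Xanbry and Talgal, Zeldal is earned (B5).
Belval would need Qorren, Talgal, and Lunven (B4), but Lunven is never earned. Eldsel would need Talgal, Zeldal, and Belval (B1), but Belval is never earned. Lunven would need Talgal and Eldsel (B6), but Eldsel is never earned.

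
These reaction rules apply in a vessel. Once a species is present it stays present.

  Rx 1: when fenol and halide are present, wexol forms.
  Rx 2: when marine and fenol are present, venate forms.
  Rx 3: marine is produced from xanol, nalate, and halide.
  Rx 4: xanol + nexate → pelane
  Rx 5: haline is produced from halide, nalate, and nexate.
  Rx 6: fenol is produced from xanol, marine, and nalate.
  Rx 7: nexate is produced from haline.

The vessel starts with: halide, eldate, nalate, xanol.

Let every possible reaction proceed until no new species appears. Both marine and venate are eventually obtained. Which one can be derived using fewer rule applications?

marine

marine: xanol, nalate, and halide present → marine forms (Rx 3). [1 rule application]
venate: xanol, nalate, and halide present → marine forms (Rx 3). xanol, marine, and nalate present → fenol forms (Rx 6). marine and fenol present → venate forms (Rx 2). [3 rule applications]
marine needs fewer.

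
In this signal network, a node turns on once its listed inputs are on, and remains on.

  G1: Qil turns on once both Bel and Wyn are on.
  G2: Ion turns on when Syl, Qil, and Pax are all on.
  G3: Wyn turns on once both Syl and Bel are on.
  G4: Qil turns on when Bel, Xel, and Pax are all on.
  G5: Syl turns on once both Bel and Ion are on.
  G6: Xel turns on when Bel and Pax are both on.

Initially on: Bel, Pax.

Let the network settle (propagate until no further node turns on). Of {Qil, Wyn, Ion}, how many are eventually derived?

G6: Bel and Pax on → Xel on.
Bel, Xel, and Pax are on, so Qil turns on (G4).
Qil: reached.
Wyn would need Syl and Bel (G3), but Syl never turns on.
Ion would need Syl, Qil, and Pax (G2), but Syl never turns on.
Reached: Qil — 1 of the 3.

1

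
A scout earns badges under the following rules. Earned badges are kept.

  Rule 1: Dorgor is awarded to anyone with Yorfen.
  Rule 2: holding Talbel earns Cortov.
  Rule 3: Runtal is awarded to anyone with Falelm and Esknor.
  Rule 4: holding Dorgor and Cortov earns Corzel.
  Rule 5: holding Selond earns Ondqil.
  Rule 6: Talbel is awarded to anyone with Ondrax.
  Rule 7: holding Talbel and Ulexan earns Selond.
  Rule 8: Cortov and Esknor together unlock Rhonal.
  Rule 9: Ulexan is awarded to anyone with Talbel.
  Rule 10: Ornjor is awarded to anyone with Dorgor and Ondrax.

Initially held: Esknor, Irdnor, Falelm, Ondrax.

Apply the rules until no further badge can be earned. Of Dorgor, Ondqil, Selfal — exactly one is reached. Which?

With Ondrax, Talbel is earned (Rule 6).
With Talbel, Ulexan is earned (Rule 9).
With Talbel and Ulexan, Selond is earned (Rule 7).
With Selond, Ondqil is earned (Rule 5).
Dorgor would need Yorfen (Rule 1), but Yorfen is never earned. No rule produces Selfal, and it is not given.

Ondqil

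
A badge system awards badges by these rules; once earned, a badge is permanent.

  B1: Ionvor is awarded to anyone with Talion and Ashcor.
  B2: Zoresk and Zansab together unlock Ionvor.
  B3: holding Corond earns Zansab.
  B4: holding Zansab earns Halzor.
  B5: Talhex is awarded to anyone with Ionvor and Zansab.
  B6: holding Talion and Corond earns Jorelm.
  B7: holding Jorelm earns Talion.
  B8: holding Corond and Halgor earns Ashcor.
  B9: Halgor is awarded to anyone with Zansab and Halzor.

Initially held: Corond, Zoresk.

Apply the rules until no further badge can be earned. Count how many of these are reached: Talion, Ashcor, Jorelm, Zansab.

2

With Corond, Zansab is earned (B3).
With Zansab, Halzor is earned (B4).
With Zansab and Halzor, Halgor is earned (B9).
With Corond and Halgor, Ashcor is earned (B8).
Talion would need Jorelm (B7), but Jorelm is never earned.
Ashcor: reached.
Jorelm would need Talion and Corond (B6), but Talion is never earned.
Zansab: reached.
Reached: Ashcor and Zansab — 2 of the 4.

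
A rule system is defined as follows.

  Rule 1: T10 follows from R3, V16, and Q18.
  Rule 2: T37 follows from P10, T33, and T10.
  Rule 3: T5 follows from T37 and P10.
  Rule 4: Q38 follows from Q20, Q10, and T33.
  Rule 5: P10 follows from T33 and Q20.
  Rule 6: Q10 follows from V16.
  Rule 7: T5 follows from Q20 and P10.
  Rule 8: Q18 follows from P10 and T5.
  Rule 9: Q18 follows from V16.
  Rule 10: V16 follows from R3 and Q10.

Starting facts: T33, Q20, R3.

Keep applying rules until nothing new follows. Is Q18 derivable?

Yes

From T33 and Q20, Rule 5 gives P10.
Q20 and P10 hold, so T5 follows (Rule 7).
From P10 and T5, Rule 8 gives Q18.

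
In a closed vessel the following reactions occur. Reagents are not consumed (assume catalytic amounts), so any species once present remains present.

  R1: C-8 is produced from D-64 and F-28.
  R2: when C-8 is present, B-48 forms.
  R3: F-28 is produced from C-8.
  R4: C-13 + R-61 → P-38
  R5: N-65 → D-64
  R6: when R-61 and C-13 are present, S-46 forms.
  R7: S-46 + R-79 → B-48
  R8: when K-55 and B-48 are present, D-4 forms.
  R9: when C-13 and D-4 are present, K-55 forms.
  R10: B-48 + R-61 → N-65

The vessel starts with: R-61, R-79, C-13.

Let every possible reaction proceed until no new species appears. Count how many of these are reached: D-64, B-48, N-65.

3

R-61 and C-13 present → S-46 forms (R6).
S-46 and R-79 present → B-48 forms (R7).
B-48 and R-61 present → N-65 forms (R10).
N-65 present → D-64 forms (R5).
D-64: reached.
B-48: reached.
N-65: reached.
All 3 are reached.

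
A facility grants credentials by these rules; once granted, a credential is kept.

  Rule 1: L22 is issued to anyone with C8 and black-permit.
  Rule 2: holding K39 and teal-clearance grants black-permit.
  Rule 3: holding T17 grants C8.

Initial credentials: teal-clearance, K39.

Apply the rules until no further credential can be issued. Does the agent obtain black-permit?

Yes

Holding K39 and teal-clearance grants black-permit (Rule 2).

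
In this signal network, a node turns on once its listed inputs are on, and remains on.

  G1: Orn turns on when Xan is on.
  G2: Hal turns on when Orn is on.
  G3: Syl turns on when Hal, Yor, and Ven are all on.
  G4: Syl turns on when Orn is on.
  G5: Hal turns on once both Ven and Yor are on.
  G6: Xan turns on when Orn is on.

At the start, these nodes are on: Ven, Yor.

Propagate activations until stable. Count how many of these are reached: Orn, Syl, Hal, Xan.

Ven and Yor are on, so Hal turns on (G5).
Hal, Yor, and Ven are on, so Syl turns on (G3).
Orn would need Xan (G1), but Xan never turns on.
Syl: reached.
Hal: reached.
Xan would need Orn (G6), but Orn never turns on.
Reached: Syl and Hal — 2 of the 4.

2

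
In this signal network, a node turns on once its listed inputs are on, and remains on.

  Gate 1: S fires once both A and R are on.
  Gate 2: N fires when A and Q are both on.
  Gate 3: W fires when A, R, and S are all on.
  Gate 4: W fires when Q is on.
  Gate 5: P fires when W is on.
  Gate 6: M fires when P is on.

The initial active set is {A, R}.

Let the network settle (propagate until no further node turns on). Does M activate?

Yes

A and R are on, so S fires (Gate 1).
A, R, and S are on, so W fires (Gate 3).
Gate 5: W on → P on.
Gate 6: P on → M on.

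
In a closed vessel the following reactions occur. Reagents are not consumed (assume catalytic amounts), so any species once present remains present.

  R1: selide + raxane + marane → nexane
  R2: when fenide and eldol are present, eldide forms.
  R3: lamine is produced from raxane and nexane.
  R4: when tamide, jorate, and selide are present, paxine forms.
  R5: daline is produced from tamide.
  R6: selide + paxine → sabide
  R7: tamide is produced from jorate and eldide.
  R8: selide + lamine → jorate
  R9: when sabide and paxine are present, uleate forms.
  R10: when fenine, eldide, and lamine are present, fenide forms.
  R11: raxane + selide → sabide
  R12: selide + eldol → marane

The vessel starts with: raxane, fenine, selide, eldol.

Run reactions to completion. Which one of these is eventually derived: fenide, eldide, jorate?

jorate

selide and eldol present → marane forms (R12).
selide, raxane, and marane present → nexane forms (R1).
raxane and nexane present → lamine forms (R3).
selide and lamine present → jorate forms (R8).
fenide would need fenine, eldide, and lamine (R10), but eldide never forms. eldide would need fenide and eldol (R2), but fenide never forms.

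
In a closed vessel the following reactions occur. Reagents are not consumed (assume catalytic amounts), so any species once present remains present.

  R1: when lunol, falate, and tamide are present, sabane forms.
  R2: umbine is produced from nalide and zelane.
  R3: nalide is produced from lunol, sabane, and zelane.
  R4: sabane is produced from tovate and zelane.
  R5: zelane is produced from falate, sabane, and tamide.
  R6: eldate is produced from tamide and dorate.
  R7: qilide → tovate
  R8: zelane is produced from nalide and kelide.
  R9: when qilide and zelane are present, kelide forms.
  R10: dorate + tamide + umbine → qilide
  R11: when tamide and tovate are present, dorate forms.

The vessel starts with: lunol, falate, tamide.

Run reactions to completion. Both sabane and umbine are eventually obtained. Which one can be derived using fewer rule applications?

sabane

sabane: lunol, falate, and tamide present → sabane forms (R1). [1 rule application]
umbine: lunol, falate, and tamide present → sabane forms (R1). falate, sabane, and tamide present → zelane forms (R5). lunol, sabane, and zelane present → nalide forms (R3). nalide and zelane present → umbine forms (R2). [4 rule applications]
sabane needs fewer.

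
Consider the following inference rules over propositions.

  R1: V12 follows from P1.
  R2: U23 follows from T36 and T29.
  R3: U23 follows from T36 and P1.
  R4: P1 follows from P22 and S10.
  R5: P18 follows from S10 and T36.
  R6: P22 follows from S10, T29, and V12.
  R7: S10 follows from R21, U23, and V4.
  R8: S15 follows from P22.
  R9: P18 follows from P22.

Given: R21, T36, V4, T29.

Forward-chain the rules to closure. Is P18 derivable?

From T36 and T29, R2 gives U23.
From R21, U23, and V4, R7 gives S10.
S10 and T36 hold, so P18 follows (R5).

Yes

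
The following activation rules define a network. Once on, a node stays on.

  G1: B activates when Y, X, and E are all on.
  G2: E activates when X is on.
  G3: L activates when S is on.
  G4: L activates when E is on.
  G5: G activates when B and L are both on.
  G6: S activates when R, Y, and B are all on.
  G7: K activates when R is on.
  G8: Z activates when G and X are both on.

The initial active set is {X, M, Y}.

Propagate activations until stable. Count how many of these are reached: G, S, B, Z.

3

X is on, so E activates (G2).
E is on, so L activates (G4).
Y, X, and E are on, so B activates (G1).
G5: B and L on → G on.
G and X are on, so Z activates (G8).
G: reached.
S would need R, Y, and B (G6), but R never turns on.
B: reached.
Z: reached.
Reached: G, B, and Z — 3 of the 4.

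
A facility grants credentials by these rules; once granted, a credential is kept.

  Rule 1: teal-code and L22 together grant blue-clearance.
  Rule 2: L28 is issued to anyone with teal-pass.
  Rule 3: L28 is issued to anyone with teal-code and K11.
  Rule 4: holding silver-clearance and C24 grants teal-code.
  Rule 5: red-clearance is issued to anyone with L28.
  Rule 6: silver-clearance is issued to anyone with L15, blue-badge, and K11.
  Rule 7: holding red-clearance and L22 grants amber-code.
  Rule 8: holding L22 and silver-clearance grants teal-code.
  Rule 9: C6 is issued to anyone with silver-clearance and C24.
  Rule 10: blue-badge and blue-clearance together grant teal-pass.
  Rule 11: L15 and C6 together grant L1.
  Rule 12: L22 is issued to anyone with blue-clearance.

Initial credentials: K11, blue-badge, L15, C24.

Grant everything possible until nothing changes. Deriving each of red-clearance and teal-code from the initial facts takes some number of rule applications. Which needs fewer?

teal-code: Holding L15, blue-badge, and K11 grants silver-clearance (Rule 6). Holding silver-clearance and C24 grants teal-code (Rule 4). [2 rule applications]
red-clearance: Holding L15, blue-badge, and K11 grants silver-clearance (Rule 6). Holding silver-clearance and C24 grants teal-code (Rule 4). Holding teal-code and K11 grants L28 (Rule 3). Holding L28 grants red-clearance (Rule 5). [4 rule applications]
teal-code needs fewer.

teal-code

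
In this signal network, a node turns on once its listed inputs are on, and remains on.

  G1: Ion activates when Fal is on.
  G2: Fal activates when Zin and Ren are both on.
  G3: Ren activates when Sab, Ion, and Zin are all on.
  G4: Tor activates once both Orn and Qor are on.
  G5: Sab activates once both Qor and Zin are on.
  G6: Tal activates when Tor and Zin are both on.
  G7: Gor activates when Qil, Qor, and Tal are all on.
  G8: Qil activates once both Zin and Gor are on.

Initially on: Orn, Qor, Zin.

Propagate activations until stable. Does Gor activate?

Gor would need Qil, Qor, and Tal (G7), but Qil never turns on.

No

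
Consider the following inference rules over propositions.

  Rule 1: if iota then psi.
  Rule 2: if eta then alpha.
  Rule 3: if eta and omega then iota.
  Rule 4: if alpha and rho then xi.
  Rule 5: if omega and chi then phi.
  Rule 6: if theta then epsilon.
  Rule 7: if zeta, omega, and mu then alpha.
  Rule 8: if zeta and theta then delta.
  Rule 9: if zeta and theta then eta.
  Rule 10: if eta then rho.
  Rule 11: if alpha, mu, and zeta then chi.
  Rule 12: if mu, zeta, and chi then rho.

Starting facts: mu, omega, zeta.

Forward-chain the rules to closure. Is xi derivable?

From zeta, omega, and mu, Rule 7 gives alpha.
alpha, mu, and zeta hold, so chi follows (Rule 11).
From mu, zeta, and chi, Rule 12 gives rho.
From alpha and rho, Rule 4 gives xi.

Yes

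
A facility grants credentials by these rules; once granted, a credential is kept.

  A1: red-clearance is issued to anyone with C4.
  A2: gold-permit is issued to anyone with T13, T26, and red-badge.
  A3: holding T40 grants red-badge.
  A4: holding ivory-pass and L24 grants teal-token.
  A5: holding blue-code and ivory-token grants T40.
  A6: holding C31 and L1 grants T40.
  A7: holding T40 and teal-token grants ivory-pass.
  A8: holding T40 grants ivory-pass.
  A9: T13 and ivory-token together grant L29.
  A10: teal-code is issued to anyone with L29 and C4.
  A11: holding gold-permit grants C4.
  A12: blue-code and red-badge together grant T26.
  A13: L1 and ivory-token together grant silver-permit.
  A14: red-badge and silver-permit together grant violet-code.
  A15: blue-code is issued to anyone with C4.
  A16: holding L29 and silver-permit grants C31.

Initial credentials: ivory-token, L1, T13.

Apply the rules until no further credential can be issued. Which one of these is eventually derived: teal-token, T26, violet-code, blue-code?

violet-code

Holding L1 and ivory-token grants silver-permit (A13).
Holding T13 and ivory-token grants L29 (A9).
Holding L29 and silver-permit grants C31 (A16).
Holding C31 and L1 grants T40 (A6).
Holding T40 grants red-badge (A3).
Holding red-badge and silver-permit grants violet-code (A14).
blue-code would need C4 (A15), but C4 is never granted. T26 would need blue-code and red-badge (A12), but blue-code is never granted. teal-token would need ivory-pass and L24 (A4), but L24 is never granted.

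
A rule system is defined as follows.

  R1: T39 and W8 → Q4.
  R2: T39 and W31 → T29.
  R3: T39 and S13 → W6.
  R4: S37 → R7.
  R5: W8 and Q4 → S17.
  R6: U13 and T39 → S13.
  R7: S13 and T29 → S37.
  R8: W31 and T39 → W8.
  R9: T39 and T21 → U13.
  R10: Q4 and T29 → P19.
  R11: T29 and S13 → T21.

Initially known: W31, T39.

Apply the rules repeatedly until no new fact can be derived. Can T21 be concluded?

T21 would need T29 and S13 (R11), but S13 is never established.

No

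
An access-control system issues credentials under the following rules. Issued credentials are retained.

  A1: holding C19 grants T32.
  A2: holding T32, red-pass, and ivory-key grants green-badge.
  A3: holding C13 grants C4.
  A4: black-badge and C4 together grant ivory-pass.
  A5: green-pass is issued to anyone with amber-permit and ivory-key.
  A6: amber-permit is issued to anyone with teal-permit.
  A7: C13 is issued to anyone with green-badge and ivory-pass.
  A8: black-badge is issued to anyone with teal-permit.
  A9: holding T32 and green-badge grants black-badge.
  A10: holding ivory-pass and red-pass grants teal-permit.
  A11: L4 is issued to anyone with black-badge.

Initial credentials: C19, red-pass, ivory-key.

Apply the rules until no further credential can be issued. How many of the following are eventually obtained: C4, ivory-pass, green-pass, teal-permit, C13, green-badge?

1

Holding C19 grants T32 (A1).
Holding T32, red-pass, and ivory-key grants green-badge (A2).
C4 would need C13 (A3), but C13 is never granted.
ivory-pass would need black-badge and C4 (A4), but C4 is never granted.
green-pass would need amber-permit and ivory-key (A5), but amber-permit is never granted.
teal-permit would need ivory-pass and red-pass (A10), but ivory-pass is never granted.
C13 would need green-badge and ivory-pass (A7), but ivory-pass is never granted.
green-badge: reached.
Reached: green-badge — 1 of the 6.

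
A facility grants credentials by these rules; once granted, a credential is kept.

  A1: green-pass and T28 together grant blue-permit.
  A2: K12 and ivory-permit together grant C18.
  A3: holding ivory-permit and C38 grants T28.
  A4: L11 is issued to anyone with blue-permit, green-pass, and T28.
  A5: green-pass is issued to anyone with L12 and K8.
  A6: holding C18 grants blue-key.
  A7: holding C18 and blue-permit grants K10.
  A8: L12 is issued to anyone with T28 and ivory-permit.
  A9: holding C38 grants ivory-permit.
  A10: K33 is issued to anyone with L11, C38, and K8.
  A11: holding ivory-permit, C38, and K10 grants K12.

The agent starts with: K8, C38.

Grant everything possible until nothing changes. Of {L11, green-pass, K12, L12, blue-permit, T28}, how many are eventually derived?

Holding C38 grants ivory-permit (A9).
Holding ivory-permit and C38 grants T28 (A3).
Holding T28 and ivory-permit grants L12 (A8).
Holding L12 and K8 grants green-pass (A5).
Holding green-pass and T28 grants blue-permit (A1).
Holding blue-permit, green-pass, and T28 grants L11 (A4).
L11: reached.
green-pass: reached.
K12 would need ivory-permit, C38, and K10 (A11), but K10 is never granted.
L12: reached.
blue-permit: reached.
T28: reached.
Reached: L11, green-pass, L12, blue-permit, and T28 — 5 of the 6.

5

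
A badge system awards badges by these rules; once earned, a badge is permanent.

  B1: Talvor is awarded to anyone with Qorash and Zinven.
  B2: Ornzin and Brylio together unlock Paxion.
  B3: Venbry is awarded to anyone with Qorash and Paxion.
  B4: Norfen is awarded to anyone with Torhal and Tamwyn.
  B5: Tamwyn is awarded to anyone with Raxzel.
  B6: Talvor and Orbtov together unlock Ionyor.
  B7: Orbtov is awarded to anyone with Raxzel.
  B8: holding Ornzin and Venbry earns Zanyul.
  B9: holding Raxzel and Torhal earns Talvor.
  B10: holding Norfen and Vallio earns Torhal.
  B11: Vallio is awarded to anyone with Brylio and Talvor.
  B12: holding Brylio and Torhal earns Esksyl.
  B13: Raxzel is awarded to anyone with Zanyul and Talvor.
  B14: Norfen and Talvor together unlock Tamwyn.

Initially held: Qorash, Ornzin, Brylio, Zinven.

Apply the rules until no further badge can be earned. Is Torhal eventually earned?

Torhal would need Norfen and Vallio (B10), but Norfen is never earned.

No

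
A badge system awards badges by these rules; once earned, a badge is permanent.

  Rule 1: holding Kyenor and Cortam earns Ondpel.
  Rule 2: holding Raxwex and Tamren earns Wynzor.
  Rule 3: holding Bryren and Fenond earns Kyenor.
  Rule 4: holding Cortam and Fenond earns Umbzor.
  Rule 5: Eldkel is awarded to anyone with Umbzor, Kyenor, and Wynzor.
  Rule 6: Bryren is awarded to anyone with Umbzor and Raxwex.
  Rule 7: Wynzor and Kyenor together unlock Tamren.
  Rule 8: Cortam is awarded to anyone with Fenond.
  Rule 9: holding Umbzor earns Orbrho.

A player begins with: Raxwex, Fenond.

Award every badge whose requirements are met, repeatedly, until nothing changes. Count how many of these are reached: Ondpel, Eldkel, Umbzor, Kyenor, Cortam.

4

With Fenond, Cortam is earned (Rule 8).
With Cortam and Fenond, Umbzor is earned (Rule 4).
With Umbzor and Raxwex, Bryren is earned (Rule 6).
With Bryren and Fenond, Kyenor is earned (Rule 3).
With Kyenor and Cortam, Ondpel is earned (Rule 1).
Ondpel: reached.
Eldkel would need Umbzor, Kyenor, and Wynzor (Rule 5), but Wynzor is never earned.
Umbzor: reached.
Kyenor: reached.
Cortam: reached.
Reached: Ondpel, Umbzor, Kyenor, and Cortam — 4 of the 5.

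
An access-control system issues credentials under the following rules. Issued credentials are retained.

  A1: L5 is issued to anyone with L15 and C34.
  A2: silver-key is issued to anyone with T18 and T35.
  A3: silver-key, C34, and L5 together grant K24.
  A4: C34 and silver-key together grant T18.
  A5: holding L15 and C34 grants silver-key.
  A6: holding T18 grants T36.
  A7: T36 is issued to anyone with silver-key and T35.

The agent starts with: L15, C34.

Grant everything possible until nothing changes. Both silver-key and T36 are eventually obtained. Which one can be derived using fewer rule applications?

silver-key

silver-key: Holding L15 and C34 grants silver-key (A5). [1 rule application]
T36: Holding L15 and C34 grants silver-key (A5). Holding C34 and silver-key grants T18 (A4). Holding T18 grants T36 (A6). [3 rule applications]
silver-key needs fewer.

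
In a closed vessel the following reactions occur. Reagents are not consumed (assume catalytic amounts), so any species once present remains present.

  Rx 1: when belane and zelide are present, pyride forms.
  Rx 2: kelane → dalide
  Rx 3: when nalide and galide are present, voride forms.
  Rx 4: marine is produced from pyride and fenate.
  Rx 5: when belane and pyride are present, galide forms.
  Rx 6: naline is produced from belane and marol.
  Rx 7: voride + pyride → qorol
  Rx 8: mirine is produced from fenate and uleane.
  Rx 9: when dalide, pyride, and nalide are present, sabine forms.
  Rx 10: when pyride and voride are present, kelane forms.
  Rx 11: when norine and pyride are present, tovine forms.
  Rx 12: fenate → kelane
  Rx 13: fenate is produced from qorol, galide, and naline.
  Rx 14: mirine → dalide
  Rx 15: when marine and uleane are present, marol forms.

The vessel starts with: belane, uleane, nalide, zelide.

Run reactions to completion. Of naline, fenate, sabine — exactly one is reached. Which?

belane and zelide present → pyride forms (Rx 1).
belane and pyride present → galide forms (Rx 5).
nalide and galide present → voride forms (Rx 3).
pyride and voride present → kelane forms (Rx 10).
kelane present → dalide forms (Rx 2).
dalide, pyride, and nalide present → sabine forms (Rx 9).
naline would need belane and marol (Rx 6), but marol never forms. fenate would need qorol, galide, and naline (Rx 13), but naline never forms.

sabine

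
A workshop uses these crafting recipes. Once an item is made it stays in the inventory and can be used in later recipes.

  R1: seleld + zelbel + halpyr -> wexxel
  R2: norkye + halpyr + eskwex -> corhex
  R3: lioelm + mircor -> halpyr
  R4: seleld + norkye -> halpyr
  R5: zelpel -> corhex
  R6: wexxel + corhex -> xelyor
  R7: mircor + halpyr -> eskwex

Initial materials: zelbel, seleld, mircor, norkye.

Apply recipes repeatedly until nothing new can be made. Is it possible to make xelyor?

Yes

Using R4, seleld and norkye make halpyr.
Using R1, seleld, zelbel, and halpyr make wexxel.
Using R7, mircor and halpyr make eskwex.
norkye + halpyr + eskwex -> corhex (R2).
wexxel + corhex -> xelyor (R6).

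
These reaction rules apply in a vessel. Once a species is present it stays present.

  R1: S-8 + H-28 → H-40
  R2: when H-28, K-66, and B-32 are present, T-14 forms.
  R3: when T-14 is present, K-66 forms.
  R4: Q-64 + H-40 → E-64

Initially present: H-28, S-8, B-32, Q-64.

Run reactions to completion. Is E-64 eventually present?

S-8 and H-28 present → H-40 forms (R1).
Q-64 and H-40 present → E-64 forms (R4).

Yes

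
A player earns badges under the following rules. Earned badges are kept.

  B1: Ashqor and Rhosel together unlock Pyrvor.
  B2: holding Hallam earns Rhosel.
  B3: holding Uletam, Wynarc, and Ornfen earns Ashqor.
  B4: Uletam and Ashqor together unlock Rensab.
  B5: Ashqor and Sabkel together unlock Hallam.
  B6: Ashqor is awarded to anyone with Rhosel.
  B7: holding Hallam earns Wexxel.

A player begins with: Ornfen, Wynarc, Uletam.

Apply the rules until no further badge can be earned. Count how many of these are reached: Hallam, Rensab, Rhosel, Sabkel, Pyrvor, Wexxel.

1

With Uletam, Wynarc, and Ornfen, Ashqor is earned (B3).
With Uletam and Ashqor, Rensab is earned (B4).
Hallam would need Ashqor and Sabkel (B5), but Sabkel is never earned.
Rensab: reached.
Rhosel would need Hallam (B2), but Hallam is never earned.
No rule produces Sabkel, and it is not given.
Pyrvor would need Ashqor and Rhosel (B1), but Rhosel is never earned.
Wexxel would need Hallam (B7), but Hallam is never earned.
Reached: Rensab — 1 of the 6.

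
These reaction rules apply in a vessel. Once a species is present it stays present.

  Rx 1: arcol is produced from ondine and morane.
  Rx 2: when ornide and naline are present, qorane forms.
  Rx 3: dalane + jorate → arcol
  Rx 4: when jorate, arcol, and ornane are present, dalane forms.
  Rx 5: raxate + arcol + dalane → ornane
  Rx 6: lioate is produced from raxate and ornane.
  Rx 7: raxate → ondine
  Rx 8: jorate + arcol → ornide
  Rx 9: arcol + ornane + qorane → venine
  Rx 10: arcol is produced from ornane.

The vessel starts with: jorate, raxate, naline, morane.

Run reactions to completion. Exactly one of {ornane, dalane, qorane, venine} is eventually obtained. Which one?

qorane

raxate present → ondine forms (Rx 7).
ondine and morane present → arcol forms (Rx 1).
jorate and arcol present → ornide forms (Rx 8).
ornide and naline present → qorane forms (Rx 2).
venine would need arcol, ornane, and qorane (Rx 9), but ornane never forms. dalane would need jorate, arcol, and ornane (Rx 4), but ornane never forms. ornane would need raxate, arcol, and dalane (Rx 5), but dalane never forms.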